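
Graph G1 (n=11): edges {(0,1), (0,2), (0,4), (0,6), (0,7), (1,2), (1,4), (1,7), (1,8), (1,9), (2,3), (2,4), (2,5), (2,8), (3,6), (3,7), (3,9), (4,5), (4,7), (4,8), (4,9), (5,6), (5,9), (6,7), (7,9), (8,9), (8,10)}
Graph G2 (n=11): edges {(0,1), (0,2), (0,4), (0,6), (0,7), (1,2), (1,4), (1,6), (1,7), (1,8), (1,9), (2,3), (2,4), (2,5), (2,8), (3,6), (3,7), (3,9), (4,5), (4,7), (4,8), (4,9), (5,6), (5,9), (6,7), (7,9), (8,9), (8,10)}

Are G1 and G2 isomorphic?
No, not isomorphic

The graphs are NOT isomorphic.

Counting edges: G1 has 27 edge(s); G2 has 28 edge(s).
Edge count is an isomorphism invariant (a bijection on vertices induces a bijection on edges), so differing edge counts rule out isomorphism.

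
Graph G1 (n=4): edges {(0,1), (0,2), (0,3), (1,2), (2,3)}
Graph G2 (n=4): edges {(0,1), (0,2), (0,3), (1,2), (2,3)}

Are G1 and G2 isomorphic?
Yes, isomorphic

The graphs are isomorphic.
One valid mapping φ: V(G1) → V(G2): 0→0, 1→1, 2→2, 3→3

Verify φ preserves adjacency — for each edge of G1, its image is an edge of G2:
  (0,1) → (φ(0),φ(1)) = (0,1) ∈ E(G2) ✓
  (0,2) → (φ(0),φ(2)) = (0,2) ∈ E(G2) ✓
  (0,3) → (φ(0),φ(3)) = (0,3) ∈ E(G2) ✓
  (1,2) → (φ(1),φ(2)) = (1,2) ∈ E(G2) ✓
  (2,3) → (φ(2),φ(3)) = (2,3) ∈ E(G2) ✓
All 5 edges of G1 map to edges of G2, and |E(G1)| = |E(G2)| = 5, so φ is a bijection on edges as well as vertices. Hence G1 ≅ G2.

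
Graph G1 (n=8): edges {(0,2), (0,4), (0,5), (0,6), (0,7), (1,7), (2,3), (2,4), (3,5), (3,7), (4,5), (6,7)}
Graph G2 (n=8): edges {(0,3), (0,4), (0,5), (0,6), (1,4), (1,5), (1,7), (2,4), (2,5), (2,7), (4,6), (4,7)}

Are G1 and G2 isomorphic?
Yes, isomorphic

The graphs are isomorphic.
One valid mapping φ: V(G1) → V(G2): 0→4, 1→3, 2→1, 3→5, 4→7, 5→2, 6→6, 7→0

Verify φ preserves adjacency — for each edge of G1, its image is an edge of G2:
  (0,2) → (φ(0),φ(2)) = (1,4) ∈ E(G2) ✓
  (0,4) → (φ(0),φ(4)) = (4,7) ∈ E(G2) ✓
  (0,5) → (φ(0),φ(5)) = (2,4) ∈ E(G2) ✓
  (0,6) → (φ(0),φ(6)) = (4,6) ∈ E(G2) ✓
  (0,7) → (φ(0),φ(7)) = (0,4) ∈ E(G2) ✓
  (1,7) → (φ(1),φ(7)) = (0,3) ∈ E(G2) ✓
  (2,3) → (φ(2),φ(3)) = (1,5) ∈ E(G2) ✓
  (2,4) → (φ(2),φ(4)) = (1,7) ∈ E(G2) ✓
  (3,5) → (φ(3),φ(5)) = (2,5) ∈ E(G2) ✓
  (3,7) → (φ(3),φ(7)) = (0,5) ∈ E(G2) ✓
  (4,5) → (φ(4),φ(5)) = (2,7) ∈ E(G2) ✓
  (6,7) → (φ(6),φ(7)) = (0,6) ∈ E(G2) ✓
All 12 edges of G1 map to edges of G2, and |E(G1)| = |E(G2)| = 12, so φ is a bijection on edges as well as vertices. Hence G1 ≅ G2.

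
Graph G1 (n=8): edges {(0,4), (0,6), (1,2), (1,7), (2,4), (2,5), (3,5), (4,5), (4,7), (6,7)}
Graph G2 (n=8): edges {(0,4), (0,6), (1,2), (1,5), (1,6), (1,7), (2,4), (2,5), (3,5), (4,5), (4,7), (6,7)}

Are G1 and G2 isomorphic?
No, not isomorphic

The graphs are NOT isomorphic.

Counting edges: G1 has 10 edge(s); G2 has 12 edge(s).
Edge count is an isomorphism invariant (a bijection on vertices induces a bijection on edges), so differing edge counts rule out isomorphism.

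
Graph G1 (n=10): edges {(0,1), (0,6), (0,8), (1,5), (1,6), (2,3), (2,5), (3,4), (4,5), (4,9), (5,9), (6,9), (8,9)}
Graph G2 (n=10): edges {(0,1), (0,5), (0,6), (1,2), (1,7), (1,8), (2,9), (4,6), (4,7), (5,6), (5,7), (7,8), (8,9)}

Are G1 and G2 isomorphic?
Yes, isomorphic

The graphs are isomorphic.
One valid mapping φ: V(G1) → V(G2): 0→6, 1→0, 2→2, 3→9, 4→8, 5→1, 6→5, 7→3, 8→4, 9→7

Verify φ preserves adjacency — for each edge of G1, its image is an edge of G2:
  (0,1) → (φ(0),φ(1)) = (0,6) ∈ E(G2) ✓
  (0,6) → (φ(0),φ(6)) = (5,6) ∈ E(G2) ✓
  (0,8) → (φ(0),φ(8)) = (4,6) ∈ E(G2) ✓
  (1,5) → (φ(1),φ(5)) = (0,1) ∈ E(G2) ✓
  (1,6) → (φ(1),φ(6)) = (0,5) ∈ E(G2) ✓
  (2,3) → (φ(2),φ(3)) = (2,9) ∈ E(G2) ✓
  (2,5) → (φ(2),φ(5)) = (1,2) ∈ E(G2) ✓
  (3,4) → (φ(3),φ(4)) = (8,9) ∈ E(G2) ✓
  (4,5) → (φ(4),φ(5)) = (1,8) ∈ E(G2) ✓
  (4,9) → (φ(4),φ(9)) = (7,8) ∈ E(G2) ✓
  (5,9) → (φ(5),φ(9)) = (1,7) ∈ E(G2) ✓
  (6,9) → (φ(6),φ(9)) = (5,7) ∈ E(G2) ✓
  (8,9) → (φ(8),φ(9)) = (4,7) ∈ E(G2) ✓
All 13 edges of G1 map to edges of G2, and |E(G1)| = |E(G2)| = 13, so φ is a bijection on edges as well as vertices. Hence G1 ≅ G2.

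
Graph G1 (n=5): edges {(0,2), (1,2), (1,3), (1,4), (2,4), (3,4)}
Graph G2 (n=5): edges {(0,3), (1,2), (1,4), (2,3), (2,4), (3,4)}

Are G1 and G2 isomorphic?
Yes, isomorphic

The graphs are isomorphic.
One valid mapping φ: V(G1) → V(G2): 0→0, 1→2, 2→3, 3→1, 4→4

Verify φ preserves adjacency — for each edge of G1, its image is an edge of G2:
  (0,2) → (φ(0),φ(2)) = (0,3) ∈ E(G2) ✓
  (1,2) → (φ(1),φ(2)) = (2,3) ∈ E(G2) ✓
  (1,3) → (φ(1),φ(3)) = (1,2) ∈ E(G2) ✓
  (1,4) → (φ(1),φ(4)) = (2,4) ∈ E(G2) ✓
  (2,4) → (φ(2),φ(4)) = (3,4) ∈ E(G2) ✓
  (3,4) → (φ(3),φ(4)) = (1,4) ∈ E(G2) ✓
All 6 edges of G1 map to edges of G2, and |E(G1)| = |E(G2)| = 6, so φ is a bijection on edges as well as vertices. Hence G1 ≅ G2.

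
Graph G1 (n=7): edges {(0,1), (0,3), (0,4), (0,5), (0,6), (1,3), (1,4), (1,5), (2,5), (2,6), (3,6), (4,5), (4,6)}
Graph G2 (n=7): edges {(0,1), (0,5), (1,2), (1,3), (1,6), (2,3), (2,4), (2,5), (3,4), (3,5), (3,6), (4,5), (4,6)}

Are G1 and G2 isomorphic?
Yes, isomorphic

The graphs are isomorphic.
One valid mapping φ: V(G1) → V(G2): 0→3, 1→4, 2→0, 3→6, 4→2, 5→5, 6→1

Verify φ preserves adjacency — for each edge of G1, its image is an edge of G2:
  (0,1) → (φ(0),φ(1)) = (3,4) ∈ E(G2) ✓
  (0,3) → (φ(0),φ(3)) = (3,6) ∈ E(G2) ✓
  (0,4) → (φ(0),φ(4)) = (2,3) ∈ E(G2) ✓
  (0,5) → (φ(0),φ(5)) = (3,5) ∈ E(G2) ✓
  (0,6) → (φ(0),φ(6)) = (1,3) ∈ E(G2) ✓
  (1,3) → (φ(1),φ(3)) = (4,6) ∈ E(G2) ✓
  (1,4) → (φ(1),φ(4)) = (2,4) ∈ E(G2) ✓
  (1,5) → (φ(1),φ(5)) = (4,5) ∈ E(G2) ✓
  (2,5) → (φ(2),φ(5)) = (0,5) ∈ E(G2) ✓
  (2,6) → (φ(2),φ(6)) = (0,1) ∈ E(G2) ✓
  (3,6) → (φ(3),φ(6)) = (1,6) ∈ E(G2) ✓
  (4,5) → (φ(4),φ(5)) = (2,5) ∈ E(G2) ✓
  (4,6) → (φ(4),φ(6)) = (1,2) ∈ E(G2) ✓
All 13 edges of G1 map to edges of G2, and |E(G1)| = |E(G2)| = 13, so φ is a bijection on edges as well as vertices. Hence G1 ≅ G2.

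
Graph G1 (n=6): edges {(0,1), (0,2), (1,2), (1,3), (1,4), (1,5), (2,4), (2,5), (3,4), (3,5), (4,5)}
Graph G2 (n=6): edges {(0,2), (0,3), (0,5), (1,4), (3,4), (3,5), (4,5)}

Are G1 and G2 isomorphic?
No, not isomorphic

The graphs are NOT isomorphic.

Degrees in G1: deg(0)=2, deg(1)=5, deg(2)=4, deg(3)=3, deg(4)=4, deg(5)=4.
Sorted degree sequence of G1: [5, 4, 4, 4, 3, 2].
Degrees in G2: deg(0)=3, deg(1)=1, deg(2)=1, deg(3)=3, deg(4)=3, deg(5)=3.
Sorted degree sequence of G2: [3, 3, 3, 3, 1, 1].
The (sorted) degree sequence is an isomorphism invariant, so since G1 and G2 have different degree sequences they cannot be isomorphic.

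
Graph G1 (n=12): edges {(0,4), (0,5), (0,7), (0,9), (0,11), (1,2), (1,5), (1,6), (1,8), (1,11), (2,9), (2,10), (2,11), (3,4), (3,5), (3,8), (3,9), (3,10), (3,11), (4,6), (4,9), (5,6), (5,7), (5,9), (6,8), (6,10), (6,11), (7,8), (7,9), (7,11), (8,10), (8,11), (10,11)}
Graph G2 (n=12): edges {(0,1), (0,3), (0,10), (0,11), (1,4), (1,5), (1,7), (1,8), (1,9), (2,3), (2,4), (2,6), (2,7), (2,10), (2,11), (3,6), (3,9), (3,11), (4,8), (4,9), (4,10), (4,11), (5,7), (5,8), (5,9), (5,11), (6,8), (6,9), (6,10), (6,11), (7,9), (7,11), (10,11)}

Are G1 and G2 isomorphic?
Yes, isomorphic

The graphs are isomorphic.
One valid mapping φ: V(G1) → V(G2): 0→5, 1→3, 2→0, 3→4, 4→8, 5→9, 6→6, 7→7, 8→2, 9→1, 10→10, 11→11

Verify φ preserves adjacency — for each edge of G1, its image is an edge of G2:
  (0,4) → (φ(0),φ(4)) = (5,8) ∈ E(G2) ✓
  (0,5) → (φ(0),φ(5)) = (5,9) ∈ E(G2) ✓
  (0,7) → (φ(0),φ(7)) = (5,7) ∈ E(G2) ✓
  (0,9) → (φ(0),φ(9)) = (1,5) ∈ E(G2) ✓
  (0,11) → (φ(0),φ(11)) = (5,11) ∈ E(G2) ✓
  (1,2) → (φ(1),φ(2)) = (0,3) ∈ E(G2) ✓
  (1,5) → (φ(1),φ(5)) = (3,9) ∈ E(G2) ✓
  (1,6) → (φ(1),φ(6)) = (3,6) ∈ E(G2) ✓
  (1,8) → (φ(1),φ(8)) = (2,3) ∈ E(G2) ✓
  (1,11) → (φ(1),φ(11)) = (3,11) ∈ E(G2) ✓
  (2,9) → (φ(2),φ(9)) = (0,1) ∈ E(G2) ✓
  (2,10) → (φ(2),φ(10)) = (0,10) ∈ E(G2) ✓
  (2,11) → (φ(2),φ(11)) = (0,11) ∈ E(G2) ✓
  (3,4) → (φ(3),φ(4)) = (4,8) ∈ E(G2) ✓
  (3,5) → (φ(3),φ(5)) = (4,9) ∈ E(G2) ✓
  (3,8) → (φ(3),φ(8)) = (2,4) ∈ E(G2) ✓
  (3,9) → (φ(3),φ(9)) = (1,4) ∈ E(G2) ✓
  (3,10) → (φ(3),φ(10)) = (4,10) ∈ E(G2) ✓
  (3,11) → (φ(3),φ(11)) = (4,11) ∈ E(G2) ✓
  (4,6) → (φ(4),φ(6)) = (6,8) ∈ E(G2) ✓
  (4,9) → (φ(4),φ(9)) = (1,8) ∈ E(G2) ✓
  (5,6) → (φ(5),φ(6)) = (6,9) ∈ E(G2) ✓
  (5,7) → (φ(5),φ(7)) = (7,9) ∈ E(G2) ✓
  (5,9) → (φ(5),φ(9)) = (1,9) ∈ E(G2) ✓
  (6,8) → (φ(6),φ(8)) = (2,6) ∈ E(G2) ✓
  (6,10) → (φ(6),φ(10)) = (6,10) ∈ E(G2) ✓
  (6,11) → (φ(6),φ(11)) = (6,11) ∈ E(G2) ✓
  (7,8) → (φ(7),φ(8)) = (2,7) ∈ E(G2) ✓
  (7,9) → (φ(7),φ(9)) = (1,7) ∈ E(G2) ✓
  (7,11) → (φ(7),φ(11)) = (7,11) ∈ E(G2) ✓
  (8,10) → (φ(8),φ(10)) = (2,10) ∈ E(G2) ✓
  (8,11) → (φ(8),φ(11)) = (2,11) ∈ E(G2) ✓
  (10,11) → (φ(10),φ(11)) = (10,11) ∈ E(G2) ✓
All 33 edges of G1 map to edges of G2, and |E(G1)| = |E(G2)| = 33, so φ is a bijection on edges as well as vertices. Hence G1 ≅ G2.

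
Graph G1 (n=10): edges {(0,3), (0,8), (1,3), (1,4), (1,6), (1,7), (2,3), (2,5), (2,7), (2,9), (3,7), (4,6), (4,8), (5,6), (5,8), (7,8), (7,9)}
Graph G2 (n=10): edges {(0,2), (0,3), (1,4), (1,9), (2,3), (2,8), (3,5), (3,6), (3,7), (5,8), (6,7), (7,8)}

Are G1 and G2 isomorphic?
No, not isomorphic

The graphs are NOT isomorphic.

Connected components of G1: 1 component(s) with vertex sets [[0, 1, 2, 3, 4, 5, 6, 7, 8, 9]], sizes [10].
Connected components of G2: 2 component(s) with vertex sets [[1, 4, 9], [0, 2, 3, 5, 6, 7, 8]], sizes [3, 7].
The number of connected components (and the multiset of component sizes) is an isomorphism invariant — an isomorphism maps each component of G1 bijectively onto a component of G2. Since G1 has 1 component(s) and G2 has 2, they cannot be isomorphic.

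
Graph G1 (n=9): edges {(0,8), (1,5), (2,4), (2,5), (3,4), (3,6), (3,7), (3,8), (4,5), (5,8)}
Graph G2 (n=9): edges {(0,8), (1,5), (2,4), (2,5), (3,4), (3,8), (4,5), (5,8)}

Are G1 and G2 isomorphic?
No, not isomorphic

The graphs are NOT isomorphic.

Counting edges: G1 has 10 edge(s); G2 has 8 edge(s).
Edge count is an isomorphism invariant (a bijection on vertices induces a bijection on edges), so differing edge counts rule out isomorphism.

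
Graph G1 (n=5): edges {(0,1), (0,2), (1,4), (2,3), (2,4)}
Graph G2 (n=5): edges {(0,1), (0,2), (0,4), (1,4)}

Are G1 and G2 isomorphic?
No, not isomorphic

The graphs are NOT isomorphic.

Degrees in G1: deg(0)=2, deg(1)=2, deg(2)=3, deg(3)=1, deg(4)=2.
Sorted degree sequence of G1: [3, 2, 2, 2, 1].
Degrees in G2: deg(0)=3, deg(1)=2, deg(2)=1, deg(3)=0, deg(4)=2.
Sorted degree sequence of G2: [3, 2, 2, 1, 0].
The (sorted) degree sequence is an isomorphism invariant, so since G1 and G2 have different degree sequences they cannot be isomorphic.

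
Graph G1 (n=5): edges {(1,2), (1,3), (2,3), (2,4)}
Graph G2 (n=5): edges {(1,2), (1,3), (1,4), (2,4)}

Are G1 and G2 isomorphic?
Yes, isomorphic

The graphs are isomorphic.
One valid mapping φ: V(G1) → V(G2): 0→0, 1→4, 2→1, 3→2, 4→3

Verify φ preserves adjacency — for each edge of G1, its image is an edge of G2:
  (1,2) → (φ(1),φ(2)) = (1,4) ∈ E(G2) ✓
  (1,3) → (φ(1),φ(3)) = (2,4) ∈ E(G2) ✓
  (2,3) → (φ(2),φ(3)) = (1,2) ∈ E(G2) ✓
  (2,4) → (φ(2),φ(4)) = (1,3) ∈ E(G2) ✓
All 4 edges of G1 map to edges of G2, and |E(G1)| = |E(G2)| = 4, so φ is a bijection on edges as well as vertices. Hence G1 ≅ G2.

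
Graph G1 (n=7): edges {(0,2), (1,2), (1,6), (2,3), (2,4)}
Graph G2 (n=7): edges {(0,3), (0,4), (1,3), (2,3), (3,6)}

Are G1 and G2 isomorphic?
Yes, isomorphic

The graphs are isomorphic.
One valid mapping φ: V(G1) → V(G2): 0→1, 1→0, 2→3, 3→2, 4→6, 5→5, 6→4

Verify φ preserves adjacency — for each edge of G1, its image is an edge of G2:
  (0,2) → (φ(0),φ(2)) = (1,3) ∈ E(G2) ✓
  (1,2) → (φ(1),φ(2)) = (0,3) ∈ E(G2) ✓
  (1,6) → (φ(1),φ(6)) = (0,4) ∈ E(G2) ✓
  (2,3) → (φ(2),φ(3)) = (2,3) ∈ E(G2) ✓
  (2,4) → (φ(2),φ(4)) = (3,6) ∈ E(G2) ✓
All 5 edges of G1 map to edges of G2, and |E(G1)| = |E(G2)| = 5, so φ is a bijection on edges as well as vertices. Hence G1 ≅ G2.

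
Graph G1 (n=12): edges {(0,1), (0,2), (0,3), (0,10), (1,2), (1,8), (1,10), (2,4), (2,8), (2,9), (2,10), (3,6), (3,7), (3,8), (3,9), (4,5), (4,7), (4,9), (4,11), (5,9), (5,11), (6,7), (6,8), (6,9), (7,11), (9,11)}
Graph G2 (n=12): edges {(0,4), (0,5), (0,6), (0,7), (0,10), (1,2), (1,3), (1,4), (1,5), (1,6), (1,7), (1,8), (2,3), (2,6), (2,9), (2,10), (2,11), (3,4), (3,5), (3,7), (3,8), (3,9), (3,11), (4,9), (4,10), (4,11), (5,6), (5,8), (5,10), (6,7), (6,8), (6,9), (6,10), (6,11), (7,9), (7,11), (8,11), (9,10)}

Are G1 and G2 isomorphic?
No, not isomorphic

The graphs are NOT isomorphic.

Counting triangles (3-cliques): G1 has 14, G2 has 34.
Triangle count is an isomorphism invariant, so differing triangle counts rule out isomorphism.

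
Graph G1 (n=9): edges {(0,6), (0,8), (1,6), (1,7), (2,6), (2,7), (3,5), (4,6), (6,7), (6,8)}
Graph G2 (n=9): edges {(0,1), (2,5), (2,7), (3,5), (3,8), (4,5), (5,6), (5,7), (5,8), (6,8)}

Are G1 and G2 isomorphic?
Yes, isomorphic

The graphs are isomorphic.
One valid mapping φ: V(G1) → V(G2): 0→2, 1→6, 2→3, 3→0, 4→4, 5→1, 6→5, 7→8, 8→7

Verify φ preserves adjacency — for each edge of G1, its image is an edge of G2:
  (0,6) → (φ(0),φ(6)) = (2,5) ∈ E(G2) ✓
  (0,8) → (φ(0),φ(8)) = (2,7) ∈ E(G2) ✓
  (1,6) → (φ(1),φ(6)) = (5,6) ∈ E(G2) ✓
  (1,7) → (φ(1),φ(7)) = (6,8) ∈ E(G2) ✓
  (2,6) → (φ(2),φ(6)) = (3,5) ∈ E(G2) ✓
  (2,7) → (φ(2),φ(7)) = (3,8) ∈ E(G2) ✓
  (3,5) → (φ(3),φ(5)) = (0,1) ∈ E(G2) ✓
  (4,6) → (φ(4),φ(6)) = (4,5) ∈ E(G2) ✓
  (6,7) → (φ(6),φ(7)) = (5,8) ∈ E(G2) ✓
  (6,8) → (φ(6),φ(8)) = (5,7) ∈ E(G2) ✓
All 10 edges of G1 map to edges of G2, and |E(G1)| = |E(G2)| = 10, so φ is a bijection on edges as well as vertices. Hence G1 ≅ G2.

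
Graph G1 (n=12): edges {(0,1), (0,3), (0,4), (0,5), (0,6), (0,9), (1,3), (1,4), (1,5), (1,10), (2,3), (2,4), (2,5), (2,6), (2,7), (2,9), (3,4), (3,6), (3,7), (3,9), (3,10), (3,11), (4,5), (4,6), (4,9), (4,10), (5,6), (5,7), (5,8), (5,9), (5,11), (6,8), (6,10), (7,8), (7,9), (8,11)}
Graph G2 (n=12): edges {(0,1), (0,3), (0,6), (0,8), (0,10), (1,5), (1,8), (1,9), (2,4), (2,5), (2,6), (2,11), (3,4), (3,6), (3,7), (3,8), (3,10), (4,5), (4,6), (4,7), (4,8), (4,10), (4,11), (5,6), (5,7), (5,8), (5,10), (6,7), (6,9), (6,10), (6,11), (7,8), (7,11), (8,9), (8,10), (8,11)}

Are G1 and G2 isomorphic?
Yes, isomorphic

The graphs are isomorphic.
One valid mapping φ: V(G1) → V(G2): 0→7, 1→11, 2→10, 3→6, 4→4, 5→8, 6→5, 7→0, 8→1, 9→3, 10→2, 11→9

Verify φ preserves adjacency — for each edge of G1, its image is an edge of G2:
  (0,1) → (φ(0),φ(1)) = (7,11) ∈ E(G2) ✓
  (0,3) → (φ(0),φ(3)) = (6,7) ∈ E(G2) ✓
  (0,4) → (φ(0),φ(4)) = (4,7) ∈ E(G2) ✓
  (0,5) → (φ(0),φ(5)) = (7,8) ∈ E(G2) ✓
  (0,6) → (φ(0),φ(6)) = (5,7) ∈ E(G2) ✓
  (0,9) → (φ(0),φ(9)) = (3,7) ∈ E(G2) ✓
  (1,3) → (φ(1),φ(3)) = (6,11) ∈ E(G2) ✓
  (1,4) → (φ(1),φ(4)) = (4,11) ∈ E(G2) ✓
  (1,5) → (φ(1),φ(5)) = (8,11) ∈ E(G2) ✓
  (1,10) → (φ(1),φ(10)) = (2,11) ∈ E(G2) ✓
  (2,3) → (φ(2),φ(3)) = (6,10) ∈ E(G2) ✓
  (2,4) → (φ(2),φ(4)) = (4,10) ∈ E(G2) ✓
  (2,5) → (φ(2),φ(5)) = (8,10) ∈ E(G2) ✓
  (2,6) → (φ(2),φ(6)) = (5,10) ∈ E(G2) ✓
  (2,7) → (φ(2),φ(7)) = (0,10) ∈ E(G2) ✓
  (2,9) → (φ(2),φ(9)) = (3,10) ∈ E(G2) ✓
  (3,4) → (φ(3),φ(4)) = (4,6) ∈ E(G2) ✓
  (3,6) → (φ(3),φ(6)) = (5,6) ∈ E(G2) ✓
  (3,7) → (φ(3),φ(7)) = (0,6) ∈ E(G2) ✓
  (3,9) → (φ(3),φ(9)) = (3,6) ∈ E(G2) ✓
  (3,10) → (φ(3),φ(10)) = (2,6) ∈ E(G2) ✓
  (3,11) → (φ(3),φ(11)) = (6,9) ∈ E(G2) ✓
  (4,5) → (φ(4),φ(5)) = (4,8) ∈ E(G2) ✓
  (4,6) → (φ(4),φ(6)) = (4,5) ∈ E(G2) ✓
  (4,9) → (φ(4),φ(9)) = (3,4) ∈ E(G2) ✓
  (4,10) → (φ(4),φ(10)) = (2,4) ∈ E(G2) ✓
  (5,6) → (φ(5),φ(6)) = (5,8) ∈ E(G2) ✓
  (5,7) → (φ(5),φ(7)) = (0,8) ∈ E(G2) ✓
  (5,8) → (φ(5),φ(8)) = (1,8) ∈ E(G2) ✓
  (5,9) → (φ(5),φ(9)) = (3,8) ∈ E(G2) ✓
  (5,11) → (φ(5),φ(11)) = (8,9) ∈ E(G2) ✓
  (6,8) → (φ(6),φ(8)) = (1,5) ∈ E(G2) ✓
  (6,10) → (φ(6),φ(10)) = (2,5) ∈ E(G2) ✓
  (7,8) → (φ(7),φ(8)) = (0,1) ∈ E(G2) ✓
  (7,9) → (φ(7),φ(9)) = (0,3) ∈ E(G2) ✓
  (8,11) → (φ(8),φ(11)) = (1,9) ∈ E(G2) ✓
All 36 edges of G1 map to edges of G2, and |E(G1)| = |E(G2)| = 36, so φ is a bijection on edges as well as vertices. Hence G1 ≅ G2.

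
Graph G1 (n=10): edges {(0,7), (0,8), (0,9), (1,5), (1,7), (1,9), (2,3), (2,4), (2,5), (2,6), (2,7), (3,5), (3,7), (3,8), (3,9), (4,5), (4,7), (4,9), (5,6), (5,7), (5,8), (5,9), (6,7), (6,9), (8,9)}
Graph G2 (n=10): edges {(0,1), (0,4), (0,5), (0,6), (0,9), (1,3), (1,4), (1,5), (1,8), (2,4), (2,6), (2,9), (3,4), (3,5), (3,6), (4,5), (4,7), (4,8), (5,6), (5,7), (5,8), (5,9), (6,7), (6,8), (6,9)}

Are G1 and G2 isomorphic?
Yes, isomorphic

The graphs are isomorphic.
One valid mapping φ: V(G1) → V(G2): 0→2, 1→7, 2→1, 3→0, 4→8, 5→5, 6→3, 7→4, 8→9, 9→6

Verify φ preserves adjacency — for each edge of G1, its image is an edge of G2:
  (0,7) → (φ(0),φ(7)) = (2,4) ∈ E(G2) ✓
  (0,8) → (φ(0),φ(8)) = (2,9) ∈ E(G2) ✓
  (0,9) → (φ(0),φ(9)) = (2,6) ∈ E(G2) ✓
  (1,5) → (φ(1),φ(5)) = (5,7) ∈ E(G2) ✓
  (1,7) → (φ(1),φ(7)) = (4,7) ∈ E(G2) ✓
  (1,9) → (φ(1),φ(9)) = (6,7) ∈ E(G2) ✓
  (2,3) → (φ(2),φ(3)) = (0,1) ∈ E(G2) ✓
  (2,4) → (φ(2),φ(4)) = (1,8) ∈ E(G2) ✓
  (2,5) → (φ(2),φ(5)) = (1,5) ∈ E(G2) ✓
  (2,6) → (φ(2),φ(6)) = (1,3) ∈ E(G2) ✓
  (2,7) → (φ(2),φ(7)) = (1,4) ∈ E(G2) ✓
  (3,5) → (φ(3),φ(5)) = (0,5) ∈ E(G2) ✓
  (3,7) → (φ(3),φ(7)) = (0,4) ∈ E(G2) ✓
  (3,8) → (φ(3),φ(8)) = (0,9) ∈ E(G2) ✓
  (3,9) → (φ(3),φ(9)) = (0,6) ∈ E(G2) ✓
  (4,5) → (φ(4),φ(5)) = (5,8) ∈ E(G2) ✓
  (4,7) → (φ(4),φ(7)) = (4,8) ∈ E(G2) ✓
  (4,9) → (φ(4),φ(9)) = (6,8) ∈ E(G2) ✓
  (5,6) → (φ(5),φ(6)) = (3,5) ∈ E(G2) ✓
  (5,7) → (φ(5),φ(7)) = (4,5) ∈ E(G2) ✓
  (5,8) → (φ(5),φ(8)) = (5,9) ∈ E(G2) ✓
  (5,9) → (φ(5),φ(9)) = (5,6) ∈ E(G2) ✓
  (6,7) → (φ(6),φ(7)) = (3,4) ∈ E(G2) ✓
  (6,9) → (φ(6),φ(9)) = (3,6) ∈ E(G2) ✓
  (8,9) → (φ(8),φ(9)) = (6,9) ∈ E(G2) ✓
All 25 edges of G1 map to edges of G2, and |E(G1)| = |E(G2)| = 25, so φ is a bijection on edges as well as vertices. Hence G1 ≅ G2.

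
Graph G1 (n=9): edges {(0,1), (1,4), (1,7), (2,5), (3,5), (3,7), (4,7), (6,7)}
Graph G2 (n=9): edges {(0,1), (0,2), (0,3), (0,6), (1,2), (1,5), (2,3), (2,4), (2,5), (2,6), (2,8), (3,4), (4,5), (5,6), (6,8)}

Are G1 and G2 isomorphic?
No, not isomorphic

The graphs are NOT isomorphic.

Degrees in G1: deg(0)=1, deg(1)=3, deg(2)=1, deg(3)=2, deg(4)=2, deg(5)=2, deg(6)=1, deg(7)=4, deg(8)=0.
Sorted degree sequence of G1: [4, 3, 2, 2, 2, 1, 1, 1, 0].
Degrees in G2: deg(0)=4, deg(1)=3, deg(2)=7, deg(3)=3, deg(4)=3, deg(5)=4, deg(6)=4, deg(7)=0, deg(8)=2.
Sorted degree sequence of G2: [7, 4, 4, 4, 3, 3, 3, 2, 0].
The (sorted) degree sequence is an isomorphism invariant, so since G1 and G2 have different degree sequences they cannot be isomorphic.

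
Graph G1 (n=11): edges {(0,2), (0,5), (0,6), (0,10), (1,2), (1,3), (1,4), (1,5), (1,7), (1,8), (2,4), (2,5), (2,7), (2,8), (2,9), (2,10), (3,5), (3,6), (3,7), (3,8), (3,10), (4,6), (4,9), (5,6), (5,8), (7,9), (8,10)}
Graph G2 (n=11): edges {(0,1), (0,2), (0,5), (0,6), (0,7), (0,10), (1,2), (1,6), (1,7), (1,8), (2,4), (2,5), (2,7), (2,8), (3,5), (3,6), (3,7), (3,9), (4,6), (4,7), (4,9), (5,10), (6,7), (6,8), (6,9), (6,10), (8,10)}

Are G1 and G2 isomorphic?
Yes, isomorphic

The graphs are isomorphic.
One valid mapping φ: V(G1) → V(G2): 0→10, 1→7, 2→6, 3→2, 4→3, 5→0, 6→5, 7→4, 8→1, 9→9, 10→8

Verify φ preserves adjacency — for each edge of G1, its image is an edge of G2:
  (0,2) → (φ(0),φ(2)) = (6,10) ∈ E(G2) ✓
  (0,5) → (φ(0),φ(5)) = (0,10) ∈ E(G2) ✓
  (0,6) → (φ(0),φ(6)) = (5,10) ∈ E(G2) ✓
  (0,10) → (φ(0),φ(10)) = (8,10) ∈ E(G2) ✓
  (1,2) → (φ(1),φ(2)) = (6,7) ∈ E(G2) ✓
  (1,3) → (φ(1),φ(3)) = (2,7) ∈ E(G2) ✓
  (1,4) → (φ(1),φ(4)) = (3,7) ∈ E(G2) ✓
  (1,5) → (φ(1),φ(5)) = (0,7) ∈ E(G2) ✓
  (1,7) → (φ(1),φ(7)) = (4,7) ∈ E(G2) ✓
  (1,8) → (φ(1),φ(8)) = (1,7) ∈ E(G2) ✓
  (2,4) → (φ(2),φ(4)) = (3,6) ∈ E(G2) ✓
  (2,5) → (φ(2),φ(5)) = (0,6) ∈ E(G2) ✓
  (2,7) → (φ(2),φ(7)) = (4,6) ∈ E(G2) ✓
  (2,8) → (φ(2),φ(8)) = (1,6) ∈ E(G2) ✓
  (2,9) → (φ(2),φ(9)) = (6,9) ∈ E(G2) ✓
  (2,10) → (φ(2),φ(10)) = (6,8) ∈ E(G2) ✓
  (3,5) → (φ(3),φ(5)) = (0,2) ∈ E(G2) ✓
  (3,6) → (φ(3),φ(6)) = (2,5) ∈ E(G2) ✓
  (3,7) → (φ(3),φ(7)) = (2,4) ∈ E(G2) ✓
  (3,8) → (φ(3),φ(8)) = (1,2) ∈ E(G2) ✓
  (3,10) → (φ(3),φ(10)) = (2,8) ∈ E(G2) ✓
  (4,6) → (φ(4),φ(6)) = (3,5) ∈ E(G2) ✓
  (4,9) → (φ(4),φ(9)) = (3,9) ∈ E(G2) ✓
  (5,6) → (φ(5),φ(6)) = (0,5) ∈ E(G2) ✓
  (5,8) → (φ(5),φ(8)) = (0,1) ∈ E(G2) ✓
  (7,9) → (φ(7),φ(9)) = (4,9) ∈ E(G2) ✓
  (8,10) → (φ(8),φ(10)) = (1,8) ∈ E(G2) ✓
All 27 edges of G1 map to edges of G2, and |E(G1)| = |E(G2)| = 27, so φ is a bijection on edges as well as vertices. Hence G1 ≅ G2.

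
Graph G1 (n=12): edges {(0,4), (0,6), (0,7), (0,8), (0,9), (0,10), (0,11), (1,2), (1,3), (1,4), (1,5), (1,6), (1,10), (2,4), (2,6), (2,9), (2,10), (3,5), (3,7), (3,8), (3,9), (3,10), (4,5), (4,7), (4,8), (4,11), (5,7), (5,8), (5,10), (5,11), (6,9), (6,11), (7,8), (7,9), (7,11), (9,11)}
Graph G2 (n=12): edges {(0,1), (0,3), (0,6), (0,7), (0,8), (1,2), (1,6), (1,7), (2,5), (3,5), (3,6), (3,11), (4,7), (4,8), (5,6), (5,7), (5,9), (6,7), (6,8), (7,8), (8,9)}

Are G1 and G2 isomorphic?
No, not isomorphic

The graphs are NOT isomorphic.

Connected components of G1: 1 component(s) with vertex sets [[0, 1, 2, 3, 4, 5, 6, 7, 8, 9, 10, 11]], sizes [12].
Connected components of G2: 2 component(s) with vertex sets [[10], [0, 1, 2, 3, 4, 5, 6, 7, 8, 9, 11]], sizes [1, 11].
The number of connected components (and the multiset of component sizes) is an isomorphism invariant — an isomorphism maps each component of G1 bijectively onto a component of G2. Since G1 has 1 component(s) and G2 has 2, they cannot be isomorphic.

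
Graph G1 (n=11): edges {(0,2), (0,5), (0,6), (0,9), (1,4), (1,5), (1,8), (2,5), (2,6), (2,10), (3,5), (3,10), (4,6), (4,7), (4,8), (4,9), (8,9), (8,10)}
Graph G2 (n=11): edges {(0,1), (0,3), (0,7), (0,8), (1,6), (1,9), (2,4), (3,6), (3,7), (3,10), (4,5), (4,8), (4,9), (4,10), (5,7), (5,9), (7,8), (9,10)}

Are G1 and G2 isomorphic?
Yes, isomorphic

The graphs are isomorphic.
One valid mapping φ: V(G1) → V(G2): 0→7, 1→10, 2→0, 3→6, 4→4, 5→3, 6→8, 7→2, 8→9, 9→5, 10→1

Verify φ preserves adjacency — for each edge of G1, its image is an edge of G2:
  (0,2) → (φ(0),φ(2)) = (0,7) ∈ E(G2) ✓
  (0,5) → (φ(0),φ(5)) = (3,7) ∈ E(G2) ✓
  (0,6) → (φ(0),φ(6)) = (7,8) ∈ E(G2) ✓
  (0,9) → (φ(0),φ(9)) = (5,7) ∈ E(G2) ✓
  (1,4) → (φ(1),φ(4)) = (4,10) ∈ E(G2) ✓
  (1,5) → (φ(1),φ(5)) = (3,10) ∈ E(G2) ✓
  (1,8) → (φ(1),φ(8)) = (9,10) ∈ E(G2) ✓
  (2,5) → (φ(2),φ(5)) = (0,3) ∈ E(G2) ✓
  (2,6) → (φ(2),φ(6)) = (0,8) ∈ E(G2) ✓
  (2,10) → (φ(2),φ(10)) = (0,1) ∈ E(G2) ✓
  (3,5) → (φ(3),φ(5)) = (3,6) ∈ E(G2) ✓
  (3,10) → (φ(3),φ(10)) = (1,6) ∈ E(G2) ✓
  (4,6) → (φ(4),φ(6)) = (4,8) ∈ E(G2) ✓
  (4,7) → (φ(4),φ(7)) = (2,4) ∈ E(G2) ✓
  (4,8) → (φ(4),φ(8)) = (4,9) ∈ E(G2) ✓
  (4,9) → (φ(4),φ(9)) = (4,5) ∈ E(G2) ✓
  (8,9) → (φ(8),φ(9)) = (5,9) ∈ E(G2) ✓
  (8,10) → (φ(8),φ(10)) = (1,9) ∈ E(G2) ✓
All 18 edges of G1 map to edges of G2, and |E(G1)| = |E(G2)| = 18, so φ is a bijection on edges as well as vertices. Hence G1 ≅ G2.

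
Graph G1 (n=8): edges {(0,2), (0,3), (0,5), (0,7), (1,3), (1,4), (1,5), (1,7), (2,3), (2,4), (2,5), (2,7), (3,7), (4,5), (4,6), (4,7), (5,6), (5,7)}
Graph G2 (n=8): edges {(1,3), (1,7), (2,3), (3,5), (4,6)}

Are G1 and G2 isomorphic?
No, not isomorphic

The graphs are NOT isomorphic.

Connected components of G1: 1 component(s) with vertex sets [[0, 1, 2, 3, 4, 5, 6, 7]], sizes [8].
Connected components of G2: 3 component(s) with vertex sets [[0], [4, 6], [1, 2, 3, 5, 7]], sizes [1, 2, 5].
The number of connected components (and the multiset of component sizes) is an isomorphism invariant — an isomorphism maps each component of G1 bijectively onto a component of G2. Since G1 has 1 component(s) and G2 has 3, they cannot be isomorphic.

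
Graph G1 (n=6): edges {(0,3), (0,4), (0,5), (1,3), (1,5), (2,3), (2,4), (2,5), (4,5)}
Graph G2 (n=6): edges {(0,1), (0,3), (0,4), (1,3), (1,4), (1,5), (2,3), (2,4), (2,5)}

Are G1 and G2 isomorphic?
Yes, isomorphic

The graphs are isomorphic.
One valid mapping φ: V(G1) → V(G2): 0→4, 1→5, 2→3, 3→2, 4→0, 5→1

Verify φ preserves adjacency — for each edge of G1, its image is an edge of G2:
  (0,3) → (φ(0),φ(3)) = (2,4) ∈ E(G2) ✓
  (0,4) → (φ(0),φ(4)) = (0,4) ∈ E(G2) ✓
  (0,5) → (φ(0),φ(5)) = (1,4) ∈ E(G2) ✓
  (1,3) → (φ(1),φ(3)) = (2,5) ∈ E(G2) ✓
  (1,5) → (φ(1),φ(5)) = (1,5) ∈ E(G2) ✓
  (2,3) → (φ(2),φ(3)) = (2,3) ∈ E(G2) ✓
  (2,4) → (φ(2),φ(4)) = (0,3) ∈ E(G2) ✓
  (2,5) → (φ(2),φ(5)) = (1,3) ∈ E(G2) ✓
  (4,5) → (φ(4),φ(5)) = (0,1) ∈ E(G2) ✓
All 9 edges of G1 map to edges of G2, and |E(G1)| = |E(G2)| = 9, so φ is a bijection on edges as well as vertices. Hence G1 ≅ G2.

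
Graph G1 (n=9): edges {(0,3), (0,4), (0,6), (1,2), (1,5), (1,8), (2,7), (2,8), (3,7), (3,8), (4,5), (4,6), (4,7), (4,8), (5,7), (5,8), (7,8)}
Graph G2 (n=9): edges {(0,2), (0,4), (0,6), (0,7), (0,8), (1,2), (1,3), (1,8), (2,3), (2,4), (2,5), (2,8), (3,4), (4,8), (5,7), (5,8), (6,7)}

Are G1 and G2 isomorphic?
Yes, isomorphic

The graphs are isomorphic.
One valid mapping φ: V(G1) → V(G2): 0→7, 1→3, 2→1, 3→5, 4→0, 5→4, 6→6, 7→8, 8→2

Verify φ preserves adjacency — for each edge of G1, its image is an edge of G2:
  (0,3) → (φ(0),φ(3)) = (5,7) ∈ E(G2) ✓
  (0,4) → (φ(0),φ(4)) = (0,7) ∈ E(G2) ✓
  (0,6) → (φ(0),φ(6)) = (6,7) ∈ E(G2) ✓
  (1,2) → (φ(1),φ(2)) = (1,3) ∈ E(G2) ✓
  (1,5) → (φ(1),φ(5)) = (3,4) ∈ E(G2) ✓
  (1,8) → (φ(1),φ(8)) = (2,3) ∈ E(G2) ✓
  (2,7) → (φ(2),φ(7)) = (1,8) ∈ E(G2) ✓
  (2,8) → (φ(2),φ(8)) = (1,2) ∈ E(G2) ✓
  (3,7) → (φ(3),φ(7)) = (5,8) ∈ E(G2) ✓
  (3,8) → (φ(3),φ(8)) = (2,5) ∈ E(G2) ✓
  (4,5) → (φ(4),φ(5)) = (0,4) ∈ E(G2) ✓
  (4,6) → (φ(4),φ(6)) = (0,6) ∈ E(G2) ✓
  (4,7) → (φ(4),φ(7)) = (0,8) ∈ E(G2) ✓
  (4,8) → (φ(4),φ(8)) = (0,2) ∈ E(G2) ✓
  (5,7) → (φ(5),φ(7)) = (4,8) ∈ E(G2) ✓
  (5,8) → (φ(5),φ(8)) = (2,4) ∈ E(G2) ✓
  (7,8) → (φ(7),φ(8)) = (2,8) ∈ E(G2) ✓
All 17 edges of G1 map to edges of G2, and |E(G1)| = |E(G2)| = 17, so φ is a bijection on edges as well as vertices. Hence G1 ≅ G2.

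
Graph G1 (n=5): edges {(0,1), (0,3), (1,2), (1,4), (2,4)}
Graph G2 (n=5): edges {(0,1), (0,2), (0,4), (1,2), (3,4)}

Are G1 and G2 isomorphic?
Yes, isomorphic

The graphs are isomorphic.
One valid mapping φ: V(G1) → V(G2): 0→4, 1→0, 2→1, 3→3, 4→2

Verify φ preserves adjacency — for each edge of G1, its image is an edge of G2:
  (0,1) → (φ(0),φ(1)) = (0,4) ∈ E(G2) ✓
  (0,3) → (φ(0),φ(3)) = (3,4) ∈ E(G2) ✓
  (1,2) → (φ(1),φ(2)) = (0,1) ∈ E(G2) ✓
  (1,4) → (φ(1),φ(4)) = (0,2) ∈ E(G2) ✓
  (2,4) → (φ(2),φ(4)) = (1,2) ∈ E(G2) ✓
All 5 edges of G1 map to edges of G2, and |E(G1)| = |E(G2)| = 5, so φ is a bijection on edges as well as vertices. Hence G1 ≅ G2.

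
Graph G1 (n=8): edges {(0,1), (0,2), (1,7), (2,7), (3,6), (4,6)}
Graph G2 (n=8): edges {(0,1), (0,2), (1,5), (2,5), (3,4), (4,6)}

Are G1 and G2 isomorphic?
Yes, isomorphic

The graphs are isomorphic.
One valid mapping φ: V(G1) → V(G2): 0→2, 1→0, 2→5, 3→3, 4→6, 5→7, 6→4, 7→1

Verify φ preserves adjacency — for each edge of G1, its image is an edge of G2:
  (0,1) → (φ(0),φ(1)) = (0,2) ∈ E(G2) ✓
  (0,2) → (φ(0),φ(2)) = (2,5) ∈ E(G2) ✓
  (1,7) → (φ(1),φ(7)) = (0,1) ∈ E(G2) ✓
  (2,7) → (φ(2),φ(7)) = (1,5) ∈ E(G2) ✓
  (3,6) → (φ(3),φ(6)) = (3,4) ∈ E(G2) ✓
  (4,6) → (φ(4),φ(6)) = (4,6) ∈ E(G2) ✓
All 6 edges of G1 map to edges of G2, and |E(G1)| = |E(G2)| = 6, so φ is a bijection on edges as well as vertices. Hence G1 ≅ G2.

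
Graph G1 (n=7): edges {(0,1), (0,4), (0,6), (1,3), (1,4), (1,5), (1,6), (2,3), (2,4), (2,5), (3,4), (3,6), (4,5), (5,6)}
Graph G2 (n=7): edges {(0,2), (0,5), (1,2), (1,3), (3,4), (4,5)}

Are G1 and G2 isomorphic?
No, not isomorphic

The graphs are NOT isomorphic.

Connected components of G1: 1 component(s) with vertex sets [[0, 1, 2, 3, 4, 5, 6]], sizes [7].
Connected components of G2: 2 component(s) with vertex sets [[6], [0, 1, 2, 3, 4, 5]], sizes [1, 6].
The number of connected components (and the multiset of component sizes) is an isomorphism invariant — an isomorphism maps each component of G1 bijectively onto a component of G2. Since G1 has 1 component(s) and G2 has 2, they cannot be isomorphic.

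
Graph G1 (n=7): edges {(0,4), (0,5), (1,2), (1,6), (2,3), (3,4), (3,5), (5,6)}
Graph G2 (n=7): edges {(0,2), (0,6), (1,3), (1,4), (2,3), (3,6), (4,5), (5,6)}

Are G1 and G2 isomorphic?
Yes, isomorphic

The graphs are isomorphic.
One valid mapping φ: V(G1) → V(G2): 0→0, 1→4, 2→1, 3→3, 4→2, 5→6, 6→5

Verify φ preserves adjacency — for each edge of G1, its image is an edge of G2:
  (0,4) → (φ(0),φ(4)) = (0,2) ∈ E(G2) ✓
  (0,5) → (φ(0),φ(5)) = (0,6) ∈ E(G2) ✓
  (1,2) → (φ(1),φ(2)) = (1,4) ∈ E(G2) ✓
  (1,6) → (φ(1),φ(6)) = (4,5) ∈ E(G2) ✓
  (2,3) → (φ(2),φ(3)) = (1,3) ∈ E(G2) ✓
  (3,4) → (φ(3),φ(4)) = (2,3) ∈ E(G2) ✓
  (3,5) → (φ(3),φ(5)) = (3,6) ∈ E(G2) ✓
  (5,6) → (φ(5),φ(6)) = (5,6) ∈ E(G2) ✓
All 8 edges of G1 map to edges of G2, and |E(G1)| = |E(G2)| = 8, so φ is a bijection on edges as well as vertices. Hence G1 ≅ G2.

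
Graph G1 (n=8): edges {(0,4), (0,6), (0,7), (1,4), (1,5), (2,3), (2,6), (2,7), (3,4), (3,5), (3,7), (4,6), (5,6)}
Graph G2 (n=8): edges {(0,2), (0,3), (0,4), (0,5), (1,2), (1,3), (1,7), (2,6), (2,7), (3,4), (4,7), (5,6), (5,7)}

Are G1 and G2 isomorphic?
Yes, isomorphic

The graphs are isomorphic.
One valid mapping φ: V(G1) → V(G2): 0→1, 1→6, 2→4, 3→0, 4→2, 5→5, 6→7, 7→3

Verify φ preserves adjacency — for each edge of G1, its image is an edge of G2:
  (0,4) → (φ(0),φ(4)) = (1,2) ∈ E(G2) ✓
  (0,6) → (φ(0),φ(6)) = (1,7) ∈ E(G2) ✓
  (0,7) → (φ(0),φ(7)) = (1,3) ∈ E(G2) ✓
  (1,4) → (φ(1),φ(4)) = (2,6) ∈ E(G2) ✓
  (1,5) → (φ(1),φ(5)) = (5,6) ∈ E(G2) ✓
  (2,3) → (φ(2),φ(3)) = (0,4) ∈ E(G2) ✓
  (2,6) → (φ(2),φ(6)) = (4,7) ∈ E(G2) ✓
  (2,7) → (φ(2),φ(7)) = (3,4) ∈ E(G2) ✓
  (3,4) → (φ(3),φ(4)) = (0,2) ∈ E(G2) ✓
  (3,5) → (φ(3),φ(5)) = (0,5) ∈ E(G2) ✓
  (3,7) → (φ(3),φ(7)) = (0,3) ∈ E(G2) ✓
  (4,6) → (φ(4),φ(6)) = (2,7) ∈ E(G2) ✓
  (5,6) → (φ(5),φ(6)) = (5,7) ∈ E(G2) ✓
All 13 edges of G1 map to edges of G2, and |E(G1)| = |E(G2)| = 13, so φ is a bijection on edges as well as vertices. Hence G1 ≅ G2.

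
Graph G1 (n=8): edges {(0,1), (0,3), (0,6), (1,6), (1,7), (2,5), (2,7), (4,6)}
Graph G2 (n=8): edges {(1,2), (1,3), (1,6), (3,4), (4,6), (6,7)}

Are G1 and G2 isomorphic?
No, not isomorphic

The graphs are NOT isomorphic.

Connected components of G1: 1 component(s) with vertex sets [[0, 1, 2, 3, 4, 5, 6, 7]], sizes [8].
Connected components of G2: 3 component(s) with vertex sets [[0], [5], [1, 2, 3, 4, 6, 7]], sizes [1, 1, 6].
The number of connected components (and the multiset of component sizes) is an isomorphism invariant — an isomorphism maps each component of G1 bijectively onto a component of G2. Since G1 has 1 component(s) and G2 has 3, they cannot be isomorphic.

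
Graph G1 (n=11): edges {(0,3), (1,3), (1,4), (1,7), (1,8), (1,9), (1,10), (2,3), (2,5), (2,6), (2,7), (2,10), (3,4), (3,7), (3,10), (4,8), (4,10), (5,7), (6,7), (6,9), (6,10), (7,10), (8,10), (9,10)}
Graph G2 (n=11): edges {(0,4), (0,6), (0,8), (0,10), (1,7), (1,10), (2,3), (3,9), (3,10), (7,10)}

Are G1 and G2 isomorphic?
No, not isomorphic

The graphs are NOT isomorphic.

Degrees in G1: deg(0)=1, deg(1)=6, deg(2)=5, deg(3)=6, deg(4)=4, deg(5)=2, deg(6)=4, deg(7)=6, deg(8)=3, deg(9)=3, deg(10)=8.
Sorted degree sequence of G1: [8, 6, 6, 6, 5, 4, 4, 3, 3, 2, 1].
Degrees in G2: deg(0)=4, deg(1)=2, deg(2)=1, deg(3)=3, deg(4)=1, deg(5)=0, deg(6)=1, deg(7)=2, deg(8)=1, deg(9)=1, deg(10)=4.
Sorted degree sequence of G2: [4, 4, 3, 2, 2, 1, 1, 1, 1, 1, 0].
The (sorted) degree sequence is an isomorphism invariant, so since G1 and G2 have different degree sequences they cannot be isomorphic.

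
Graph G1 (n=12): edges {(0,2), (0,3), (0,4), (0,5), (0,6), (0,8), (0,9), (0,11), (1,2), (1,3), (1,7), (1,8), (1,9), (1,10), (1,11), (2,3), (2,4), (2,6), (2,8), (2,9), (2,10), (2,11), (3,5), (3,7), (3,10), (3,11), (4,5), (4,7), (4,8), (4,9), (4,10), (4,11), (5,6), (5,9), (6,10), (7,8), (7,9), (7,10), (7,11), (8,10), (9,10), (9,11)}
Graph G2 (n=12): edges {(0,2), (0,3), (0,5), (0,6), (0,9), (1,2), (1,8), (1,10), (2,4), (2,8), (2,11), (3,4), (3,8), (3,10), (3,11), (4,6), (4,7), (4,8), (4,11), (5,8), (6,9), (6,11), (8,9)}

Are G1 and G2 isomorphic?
No, not isomorphic

The graphs are NOT isomorphic.

Degrees in G1: deg(0)=8, deg(1)=7, deg(2)=9, deg(3)=7, deg(4)=8, deg(5)=5, deg(6)=4, deg(7)=7, deg(8)=6, deg(9)=8, deg(10)=8, deg(11)=7.
Sorted degree sequence of G1: [9, 8, 8, 8, 8, 7, 7, 7, 7, 6, 5, 4].
Degrees in G2: deg(0)=5, deg(1)=3, deg(2)=5, deg(3)=5, deg(4)=6, deg(5)=2, deg(6)=4, deg(7)=1, deg(8)=6, deg(9)=3, deg(10)=2, deg(11)=4.
Sorted degree sequence of G2: [6, 6, 5, 5, 5, 4, 4, 3, 3, 2, 2, 1].
The (sorted) degree sequence is an isomorphism invariant, so since G1 and G2 have different degree sequences they cannot be isomorphic.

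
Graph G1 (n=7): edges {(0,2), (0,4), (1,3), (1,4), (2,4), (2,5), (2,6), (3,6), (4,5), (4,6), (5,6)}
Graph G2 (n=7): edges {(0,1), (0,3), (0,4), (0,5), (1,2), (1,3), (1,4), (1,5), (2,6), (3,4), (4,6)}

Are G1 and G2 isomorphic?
Yes, isomorphic

The graphs are isomorphic.
One valid mapping φ: V(G1) → V(G2): 0→5, 1→2, 2→0, 3→6, 4→1, 5→3, 6→4

Verify φ preserves adjacency — for each edge of G1, its image is an edge of G2:
  (0,2) → (φ(0),φ(2)) = (0,5) ∈ E(G2) ✓
  (0,4) → (φ(0),φ(4)) = (1,5) ∈ E(G2) ✓
  (1,3) → (φ(1),φ(3)) = (2,6) ∈ E(G2) ✓
  (1,4) → (φ(1),φ(4)) = (1,2) ∈ E(G2) ✓
  (2,4) → (φ(2),φ(4)) = (0,1) ∈ E(G2) ✓
  (2,5) → (φ(2),φ(5)) = (0,3) ∈ E(G2) ✓
  (2,6) → (φ(2),φ(6)) = (0,4) ∈ E(G2) ✓
  (3,6) → (φ(3),φ(6)) = (4,6) ∈ E(G2) ✓
  (4,5) → (φ(4),φ(5)) = (1,3) ∈ E(G2) ✓
  (4,6) → (φ(4),φ(6)) = (1,4) ∈ E(G2) ✓
  (5,6) → (φ(5),φ(6)) = (3,4) ∈ E(G2) ✓
All 11 edges of G1 map to edges of G2, and |E(G1)| = |E(G2)| = 11, so φ is a bijection on edges as well as vertices. Hence G1 ≅ G2.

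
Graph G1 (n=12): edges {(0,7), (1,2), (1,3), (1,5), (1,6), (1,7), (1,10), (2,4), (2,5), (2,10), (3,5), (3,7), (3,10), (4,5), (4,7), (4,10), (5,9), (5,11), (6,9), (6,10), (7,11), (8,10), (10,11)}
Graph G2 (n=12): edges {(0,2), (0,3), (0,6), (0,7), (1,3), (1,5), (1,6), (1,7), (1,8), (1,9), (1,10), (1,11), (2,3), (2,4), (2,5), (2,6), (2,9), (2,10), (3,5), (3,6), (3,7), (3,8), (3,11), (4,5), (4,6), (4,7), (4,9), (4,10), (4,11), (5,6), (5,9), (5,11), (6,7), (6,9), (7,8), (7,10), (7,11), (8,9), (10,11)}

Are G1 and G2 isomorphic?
No, not isomorphic

The graphs are NOT isomorphic.

Counting triangles (3-cliques): G1 has 8, G2 has 44.
Triangle count is an isomorphism invariant, so differing triangle counts rule out isomorphism.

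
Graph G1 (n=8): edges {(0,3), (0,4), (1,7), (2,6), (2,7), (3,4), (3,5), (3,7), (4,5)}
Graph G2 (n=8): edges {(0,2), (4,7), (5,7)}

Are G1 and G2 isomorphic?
No, not isomorphic

The graphs are NOT isomorphic.

Connected components of G1: 1 component(s) with vertex sets [[0, 1, 2, 3, 4, 5, 6, 7]], sizes [8].
Connected components of G2: 5 component(s) with vertex sets [[1], [3], [6], [0, 2], [4, 5, 7]], sizes [1, 1, 1, 2, 3].
The number of connected components (and the multiset of component sizes) is an isomorphism invariant — an isomorphism maps each component of G1 bijectively onto a component of G2. Since G1 has 1 component(s) and G2 has 5, they cannot be isomorphic.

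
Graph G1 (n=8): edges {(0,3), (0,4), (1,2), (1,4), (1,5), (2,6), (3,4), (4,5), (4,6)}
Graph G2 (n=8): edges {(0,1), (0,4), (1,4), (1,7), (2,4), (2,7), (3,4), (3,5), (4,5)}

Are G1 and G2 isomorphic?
Yes, isomorphic

The graphs are isomorphic.
One valid mapping φ: V(G1) → V(G2): 0→5, 1→1, 2→7, 3→3, 4→4, 5→0, 6→2, 7→6

Verify φ preserves adjacency — for each edge of G1, its image is an edge of G2:
  (0,3) → (φ(0),φ(3)) = (3,5) ∈ E(G2) ✓
  (0,4) → (φ(0),φ(4)) = (4,5) ∈ E(G2) ✓
  (1,2) → (φ(1),φ(2)) = (1,7) ∈ E(G2) ✓
  (1,4) → (φ(1),φ(4)) = (1,4) ∈ E(G2) ✓
  (1,5) → (φ(1),φ(5)) = (0,1) ∈ E(G2) ✓
  (2,6) → (φ(2),φ(6)) = (2,7) ∈ E(G2) ✓
  (3,4) → (φ(3),φ(4)) = (3,4) ∈ E(G2) ✓
  (4,5) → (φ(4),φ(5)) = (0,4) ∈ E(G2) ✓
  (4,6) → (φ(4),φ(6)) = (2,4) ∈ E(G2) ✓
All 9 edges of G1 map to edges of G2, and |E(G1)| = |E(G2)| = 9, so φ is a bijection on edges as well as vertices. Hence G1 ≅ G2.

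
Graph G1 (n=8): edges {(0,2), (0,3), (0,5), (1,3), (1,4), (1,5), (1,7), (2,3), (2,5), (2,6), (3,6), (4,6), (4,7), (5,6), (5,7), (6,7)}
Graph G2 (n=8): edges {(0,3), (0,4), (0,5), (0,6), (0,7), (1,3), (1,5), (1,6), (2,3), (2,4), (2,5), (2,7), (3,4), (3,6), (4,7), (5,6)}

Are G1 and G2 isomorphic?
Yes, isomorphic

The graphs are isomorphic.
One valid mapping φ: V(G1) → V(G2): 0→7, 1→5, 2→4, 3→2, 4→1, 5→0, 6→3, 7→6

Verify φ preserves adjacency — for each edge of G1, its image is an edge of G2:
  (0,2) → (φ(0),φ(2)) = (4,7) ∈ E(G2) ✓
  (0,3) → (φ(0),φ(3)) = (2,7) ∈ E(G2) ✓
  (0,5) → (φ(0),φ(5)) = (0,7) ∈ E(G2) ✓
  (1,3) → (φ(1),φ(3)) = (2,5) ∈ E(G2) ✓
  (1,4) → (φ(1),φ(4)) = (1,5) ∈ E(G2) ✓
  (1,5) → (φ(1),φ(5)) = (0,5) ∈ E(G2) ✓
  (1,7) → (φ(1),φ(7)) = (5,6) ∈ E(G2) ✓
  (2,3) → (φ(2),φ(3)) = (2,4) ∈ E(G2) ✓
  (2,5) → (φ(2),φ(5)) = (0,4) ∈ E(G2) ✓
  (2,6) → (φ(2),φ(6)) = (3,4) ∈ E(G2) ✓
  (3,6) → (φ(3),φ(6)) = (2,3) ∈ E(G2) ✓
  (4,6) → (φ(4),φ(6)) = (1,3) ∈ E(G2) ✓
  (4,7) → (φ(4),φ(7)) = (1,6) ∈ E(G2) ✓
  (5,6) → (φ(5),φ(6)) = (0,3) ∈ E(G2) ✓
  (5,7) → (φ(5),φ(7)) = (0,6) ∈ E(G2) ✓
  (6,7) → (φ(6),φ(7)) = (3,6) ∈ E(G2) ✓
All 16 edges of G1 map to edges of G2, and |E(G1)| = |E(G2)| = 16, so φ is a bijection on edges as well as vertices. Hence G1 ≅ G2.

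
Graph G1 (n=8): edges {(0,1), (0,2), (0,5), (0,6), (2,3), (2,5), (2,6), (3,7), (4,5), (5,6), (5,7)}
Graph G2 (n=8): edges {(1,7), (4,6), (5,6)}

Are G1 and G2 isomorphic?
No, not isomorphic

The graphs are NOT isomorphic.

Connected components of G1: 1 component(s) with vertex sets [[0, 1, 2, 3, 4, 5, 6, 7]], sizes [8].
Connected components of G2: 5 component(s) with vertex sets [[0], [2], [3], [1, 7], [4, 5, 6]], sizes [1, 1, 1, 2, 3].
The number of connected components (and the multiset of component sizes) is an isomorphism invariant — an isomorphism maps each component of G1 bijectively onto a component of G2. Since G1 has 1 component(s) and G2 has 5, they cannot be isomorphic.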